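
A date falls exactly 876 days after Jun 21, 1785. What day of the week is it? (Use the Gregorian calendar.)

First find the weekday of Jun 21, 1785. Doomsday rule: the anchor day for the 1700s is Sunday. For year 85: 85÷12 = 7 r 1, and 1÷4 = 0, so 7+1+0 = 8.
Sunday + 8 ≡ Monday — that's 1785's doomsday.
In June the doomsday date is Jun 6.
Jun 21 is 15 days after Jun 6; 15 mod 7 = 1, so Monday + 1 = Tuesday.
876 mod 7 = 1, so 876 days after a Tuesday is Tuesday + 1 = Wednesday.

Wednesday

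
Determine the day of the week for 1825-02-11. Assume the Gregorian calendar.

Doomsday rule: the anchor day for the 1800s is Friday. For year 25: 25÷12 = 2 r 1, and 1÷4 = 0, so 2+1+0 = 3.
Friday + 3 ≡ Monday — that's 1825's doomsday.
In February the doomsday date is Feb 28 (1825 is not a leap year).
Feb 11 is 17 days before Feb 28; 17 mod 7 = 3, so Monday − 3 = Friday.

Friday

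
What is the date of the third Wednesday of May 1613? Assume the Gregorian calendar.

May 15, 1613

May 1, 1613 is a Wednesday.
The first Wednesday is therefore May 1 (same day).
The third Wednesday is 1 + 2×7 = May 15.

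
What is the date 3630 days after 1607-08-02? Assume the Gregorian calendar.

July 10, 1617

+366 (one year; includes Feb 29, 1608) → Aug 2, 1608 (3264 left).
+365 (one year) → Aug 2, 1609 (2899 left).
+365 (one year) → Aug 2, 1610 (2534 left).
+365 (one year) → Aug 2, 1611 (2169 left).
+366 (one year; includes Feb 29, 1612) → Aug 2, 1612 (1803 left).
+365 (one year) → Aug 2, 1613 (1438 left).
+365 (one year) → Aug 2, 1614 (1073 left).
+365 (one year) → Aug 2, 1615 (708 left).
+366 (one year; includes Feb 29, 1616) → Aug 2, 1616 (342 left).
Aug has 31 days: +30 → Sep 1, 1616 (312 left).
Sep has 30 days: +30 → Oct 1, 1616 (282 left).
Oct has 31 days: +31 → Nov 1, 1616 (251 left).
Nov has 30 days: +30 → Dec 1, 1616 (221 left).
Dec has 31 days: +31 → Jan 1, 1617 (190 left).
Jan has 31 days: +31 → Feb 1, 1617 (159 left).
Feb has 28 days: +28 → Mar 1, 1617 (131 left).
Mar has 31 days: +31 → Apr 1, 1617 (100 left).
Apr has 30 days: +30 → May 1, 1617 (70 left).
May has 31 days: +31 → Jun 1, 1617 (39 left).
Jun has 30 days: +30 → Jul 1, 1617 (9 left).
+9 → Jul 10, 1617.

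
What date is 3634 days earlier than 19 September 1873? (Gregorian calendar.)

October 8, 1863

−365 (one year) → Sep 19, 1872 (3269 left).
−366 (one year; includes Feb 29, 1872) → Sep 19, 1871 (2903 left).
−365 (one year) → Sep 19, 1870 (2538 left).
−365 (one year) → Sep 19, 1869 (2173 left).
−365 (one year) → Sep 19, 1868 (1808 left).
−366 (one year; includes Feb 29, 1868) → Sep 19, 1867 (1442 left).
−365 (one year) → Sep 19, 1866 (1077 left).
−365 (one year) → Sep 19, 1865 (712 left).
−365 (one year) → Sep 19, 1864 (347 left).
−19 → Aug 31, 1864 (end of Aug, 31 days; 328 left).
−31 → Jul 31, 1864 (end of Jul, 31 days; 297 left).
−31 → Jun 30, 1864 (end of Jun, 30 days; 266 left).
−30 → May 31, 1864 (end of May, 31 days; 236 left).
−31 → Apr 30, 1864 (end of Apr, 30 days; 205 left).
−30 → Mar 31, 1864 (end of Mar, 31 days; 175 left).
−31 → Feb 29, 1864 (end of Feb, 29 days; 144 left).
−29 → Jan 31, 1864 (end of Jan, 31 days; 115 left).
−31 → Dec 31, 1863 (end of Dec, 31 days; 84 left).
−31 → Nov 30, 1863 (end of Nov, 30 days; 53 left).
−30 → Oct 31, 1863 (end of Oct, 31 days; 23 left).
−23 → Oct 8, 1863.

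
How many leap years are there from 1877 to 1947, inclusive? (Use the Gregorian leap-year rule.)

16

Multiples of 4 in [1877,1947]: 17.
Of those, multiples of 100: 1 (not leap unless ÷400).
Multiples of 400: 0.
Leap years = 17 − 1 + 0 = 16.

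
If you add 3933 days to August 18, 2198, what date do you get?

May 26, 2209

+365 (one year) → Aug 18, 2199 (3568 left).
+365 (one year) → Aug 18, 2200 (3203 left).
+365 (one year) → Aug 18, 2201 (2838 left).
+365 (one year) → Aug 18, 2202 (2473 left).
+365 (one year) → Aug 18, 2203 (2108 left).
+366 (one year; includes Feb 29, 2204) → Aug 18, 2204 (1742 left).
+365 (one year) → Aug 18, 2205 (1377 left).
+365 (one year) → Aug 18, 2206 (1012 left).
+365 (one year) → Aug 18, 2207 (647 left).
+366 (one year; includes Feb 29, 2208) → Aug 18, 2208 (281 left).
Aug has 31 days: +14 → Sep 1, 2208 (267 left).
Sep has 30 days: +30 → Oct 1, 2208 (237 left).
Oct has 31 days: +31 → Nov 1, 2208 (206 left).
Nov has 30 days: +30 → Dec 1, 2208 (176 left).
Dec has 31 days: +31 → Jan 1, 2209 (145 left).
Jan has 31 days: +31 → Feb 1, 2209 (114 left).
Feb has 28 days: +28 → Mar 1, 2209 (86 left).
Mar has 31 days: +31 → Apr 1, 2209 (55 left).
Apr has 30 days: +30 → May 1, 2209 (25 left).
+25 → May 26, 2209.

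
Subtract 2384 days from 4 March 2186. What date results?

August 24, 2179

−365 (one year) → Mar 4, 2185 (2019 left).
−365 (one year) → Mar 4, 2184 (1654 left).
−366 (one year; includes Feb 29, 2184) → Mar 4, 2183 (1288 left).
−365 (one year) → Mar 4, 2182 (923 left).
−365 (one year) → Mar 4, 2181 (558 left).
−365 (one year) → Mar 4, 2180 (193 left).
−4 → Feb 29, 2180 (end of Feb, 29 days; 189 left).
−29 → Jan 31, 2180 (end of Jan, 31 days; 160 left).
−31 → Dec 31, 2179 (end of Dec, 31 days; 129 left).
−31 → Nov 30, 2179 (end of Nov, 30 days; 98 left).
−30 → Oct 31, 2179 (end of Oct, 31 days; 68 left).
−31 → Sep 30, 2179 (end of Sep, 30 days; 37 left).
−30 → Aug 31, 2179 (end of Aug, 31 days; 7 left).
−7 → Aug 24, 2179.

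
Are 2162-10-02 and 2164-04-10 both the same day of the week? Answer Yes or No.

No

From Oct 2, 2162 to Apr 10, 2164 is 556 days.
556 mod 7 = 3, so they are different weekdays.
(Oct 2, 2162 is a Saturday; Apr 10, 2164 is a Tuesday.)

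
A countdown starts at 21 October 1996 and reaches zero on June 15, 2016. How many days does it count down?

7177

Oct 21, 1996 → Oct 21, 1997: 365 days.
Oct 21, 1997 → Oct 21, 1998: 365 days.
Oct 21, 1998 → Oct 21, 1999: 365 days.
Oct 21, 1999 → Oct 21, 2000: 366 days (Feb 29, 2000 is in that span).
Oct 21, 2000 → Oct 21, 2001: 365 days.
Oct 21, 2001 → Oct 21, 2002: 365 days.
Oct 21, 2002 → Oct 21, 2003: 365 days.
Oct 21, 2003 → Oct 21, 2004: 366 days (Feb 29, 2004 is in that span).
Oct 21, 2004 → Oct 21, 2005: 365 days.
Oct 21, 2005 → Oct 21, 2006: 365 days.
Oct 21, 2006 → Oct 21, 2007: 365 days.
Oct 21, 2007 → Oct 21, 2008: 366 days (Feb 29, 2008 is in that span).
Oct 21, 2008 → Oct 21, 2009: 365 days.
Oct 21, 2009 → Oct 21, 2010: 365 days.
Oct 21, 2010 → Oct 21, 2011: 365 days.
Oct 21, 2011 → Oct 21, 2012: 366 days (Feb 29, 2012 is in that span).
Oct 21, 2012 → Oct 21, 2013: 365 days.
Oct 21, 2013 → Oct 21, 2014: 365 days.
Oct 21, 2014 → Oct 21, 2015: 365 days.
Oct 21, 2015 → Nov 21, 2015: 31 days (October has 31).
Nov 21, 2015 → Dec 21, 2015: 30 days (November has 30).
Dec 21, 2015 → Jan 21, 2016: 31 days (December has 31).
Jan 21, 2016 → Feb 21, 2016: 31 days (January has 31).
Feb 21, 2016 → Mar 21, 2016: 29 days (February has 29).
Mar 21, 2016 → Apr 21, 2016: 31 days (March has 31).
Apr 21, 2016 → May 21, 2016: 30 days (April has 30).
May 21, 2016 → Jun 15, 2016: 25 days.
Total: 7177 days.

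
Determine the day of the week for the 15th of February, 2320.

Doomsday rule: the anchor day for the 2300s is Wednesday. For year 20: 20÷12 = 1 r 8, and 8÷4 = 2, so 1+8+2 = 11.
Wednesday + 11 ≡ Sunday — that's 2320's doomsday.
In February the doomsday date is Feb 29 (2320 is a leap year (divisible by 4)).
Feb 15 is 14 days before Feb 29; 14 mod 7 = 0, so Sunday − 0 = Sunday.

Sunday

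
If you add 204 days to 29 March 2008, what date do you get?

Mar has 31 days: +3 → Apr 1, 2008 (201 left).
Apr has 30 days: +30 → May 1, 2008 (171 left).
May has 31 days: +31 → Jun 1, 2008 (140 left).
Jun has 30 days: +30 → Jul 1, 2008 (110 left).
Jul has 31 days: +31 → Aug 1, 2008 (79 left).
Aug has 31 days: +31 → Sep 1, 2008 (48 left).
Sep has 30 days: +30 → Oct 1, 2008 (18 left).
+18 → Oct 19, 2008.

October 19, 2008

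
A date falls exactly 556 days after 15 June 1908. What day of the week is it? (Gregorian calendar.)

First find the weekday of Jun 15, 1908. Doomsday rule: the anchor day for the 1900s is Wednesday. For year 08: 8÷12 = 0 r 8, and 8÷4 = 2, so 0+8+2 = 10.
Wednesday + 10 ≡ Saturday — that's 1908's doomsday.
In June the doomsday date is Jun 6.
Jun 15 is 9 days after Jun 6; 9 mod 7 = 2, so Saturday + 2 = Monday.
556 mod 7 = 3, so 556 days after a Monday is Monday + 3 = Thursday.

Thursday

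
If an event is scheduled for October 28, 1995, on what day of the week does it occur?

Saturday

January 1, 1995 is a Sunday.
Jan 1, 1995 → Feb 1, 1995: 31 days (January has 31).
Feb 1, 1995 → Mar 1, 1995: 28 days (February has 28).
Mar 1, 1995 → Apr 1, 1995: 31 days (March has 31).
Apr 1, 1995 → May 1, 1995: 30 days (April has 30).
May 1, 1995 → Jun 1, 1995: 31 days (May has 31).
Jun 1, 1995 → Jul 1, 1995: 30 days (June has 30).
Jul 1, 1995 → Aug 1, 1995: 31 days (July has 31).
Aug 1, 1995 → Sep 1, 1995: 31 days (August has 31).
Sep 1, 1995 → Oct 1, 1995: 30 days (September has 30).
Oct 1, 1995 → Oct 28, 1995: 27 days.
Total: 300 days.
300 mod 7 = 6, so Sunday + 6 = Saturday.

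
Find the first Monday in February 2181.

February 1, 2181 is a Thursday.
The first Monday is therefore February 5 (4 days later).

February 5, 2181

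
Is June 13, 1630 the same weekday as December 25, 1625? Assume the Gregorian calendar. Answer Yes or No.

From Dec 25, 1625 to Jun 13, 1630 is 1631 days.
1631 mod 7 = 0, so they are the same weekday.
(Dec 25, 1625 is a Thursday; Jun 13, 1630 is a Thursday.)

Yes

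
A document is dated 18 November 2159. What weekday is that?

Sunday

January 1, 2159 is a Monday.
Jan 1, 2159 → Feb 1, 2159: 31 days (January has 31).
Feb 1, 2159 → Mar 1, 2159: 28 days (February has 28).
Mar 1, 2159 → Apr 1, 2159: 31 days (March has 31).
Apr 1, 2159 → May 1, 2159: 30 days (April has 30).
May 1, 2159 → Jun 1, 2159: 31 days (May has 31).
Jun 1, 2159 → Jul 1, 2159: 30 days (June has 30).
Jul 1, 2159 → Aug 1, 2159: 31 days (July has 31).
Aug 1, 2159 → Sep 1, 2159: 31 days (August has 31).
Sep 1, 2159 → Oct 1, 2159: 30 days (September has 30).
Oct 1, 2159 → Nov 1, 2159: 31 days (October has 31).
Nov 1, 2159 → Nov 18, 2159: 17 days.
Total: 321 days.
321 mod 7 = 6, so Monday + 6 = Sunday.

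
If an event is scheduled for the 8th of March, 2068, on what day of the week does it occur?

Doomsday rule: the anchor day for the 2000s is Tuesday. For year 68: 68÷12 = 5 r 8, and 8÷4 = 2, so 5+8+2 = 15.
Tuesday + 15 ≡ Wednesday — that's 2068's doomsday.
In March the doomsday date is Mar 14.
Mar 8 is 6 days before Mar 14; 6 mod 7 = 6, so Wednesday − 6 = Thursday.

Thursday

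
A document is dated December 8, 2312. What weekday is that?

Sunday

Doomsday rule: the anchor day for the 2300s is Wednesday. For year 12: 12÷12 = 1 r 0, and 0÷4 = 0, so 1+0+0 = 1.
Wednesday + 1 ≡ Thursday — that's 2312's doomsday.
In December the doomsday date is Dec 12.
Dec 8 is 4 days before Dec 12; 4 mod 7 = 4, so Thursday − 4 = Sunday.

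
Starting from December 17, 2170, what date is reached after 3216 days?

+365 (one year) → Dec 17, 2171 (2851 left).
+366 (one year; includes Feb 29, 2172) → Dec 17, 2172 (2485 left).
+365 (one year) → Dec 17, 2173 (2120 left).
+365 (one year) → Dec 17, 2174 (1755 left).
+365 (one year) → Dec 17, 2175 (1390 left).
+366 (one year; includes Feb 29, 2176) → Dec 17, 2176 (1024 left).
+365 (one year) → Dec 17, 2177 (659 left).
+365 (one year) → Dec 17, 2178 (294 left).
Dec has 31 days: +15 → Jan 1, 2179 (279 left).
Jan has 31 days: +31 → Feb 1, 2179 (248 left).
Feb has 28 days: +28 → Mar 1, 2179 (220 left).
Mar has 31 days: +31 → Apr 1, 2179 (189 left).
Apr has 30 days: +30 → May 1, 2179 (159 left).
May has 31 days: +31 → Jun 1, 2179 (128 left).
Jun has 30 days: +30 → Jul 1, 2179 (98 left).
Jul has 31 days: +31 → Aug 1, 2179 (67 left).
Aug has 31 days: +31 → Sep 1, 2179 (36 left).
Sep has 30 days: +30 → Oct 1, 2179 (6 left).
+6 → Oct 7, 2179.

October 7, 2179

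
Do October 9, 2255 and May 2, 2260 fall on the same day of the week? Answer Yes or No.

No

From Oct 9, 2255 to May 2, 2260 is 1667 days.
1667 mod 7 = 1, so they are different weekdays.
(Oct 9, 2255 is a Tuesday; May 2, 2260 is a Wednesday.)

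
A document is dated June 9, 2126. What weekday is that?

Sunday

Doomsday rule: the anchor day for the 2100s is Sunday. For year 26: 26÷12 = 2 r 2, and 2÷4 = 0, so 2+2+0 = 4.
Sunday + 4 ≡ Thursday — that's 2126's doomsday.
In June the doomsday date is Jun 6.
Jun 9 is 3 days after Jun 6; 3 mod 7 = 3, so Thursday + 3 = Sunday.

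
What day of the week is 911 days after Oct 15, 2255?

Tuesday

Oct 15, 2255 is a Monday.
911 mod 7 = 1, so 911 days after a Monday is Monday + 1 = Tuesday.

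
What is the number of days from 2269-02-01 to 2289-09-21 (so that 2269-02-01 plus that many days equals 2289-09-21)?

7537

Feb 1, 2269 → Feb 1, 2270: 365 days.
Feb 1, 2270 → Feb 1, 2271: 365 days.
Feb 1, 2271 → Feb 1, 2272: 365 days.
Feb 1, 2272 → Feb 1, 2273: 366 days (Feb 29, 2272 is in that span).
Feb 1, 2273 → Feb 1, 2274: 365 days.
Feb 1, 2274 → Feb 1, 2275: 365 days.
Feb 1, 2275 → Feb 1, 2276: 365 days.
Feb 1, 2276 → Feb 1, 2277: 366 days (Feb 29, 2276 is in that span).
Feb 1, 2277 → Feb 1, 2278: 365 days.
Feb 1, 2278 → Feb 1, 2279: 365 days.
Feb 1, 2279 → Feb 1, 2280: 365 days.
Feb 1, 2280 → Feb 1, 2281: 366 days (Feb 29, 2280 is in that span).
Feb 1, 2281 → Feb 1, 2282: 365 days.
Feb 1, 2282 → Feb 1, 2283: 365 days.
Feb 1, 2283 → Feb 1, 2284: 365 days.
Feb 1, 2284 → Feb 1, 2285: 366 days (Feb 29, 2284 is in that span).
Feb 1, 2285 → Feb 1, 2286: 365 days.
Feb 1, 2286 → Feb 1, 2287: 365 days.
Feb 1, 2287 → Feb 1, 2288: 365 days.
Feb 1, 2288 → Feb 1, 2289: 366 days (Feb 29, 2288 is in that span).
Feb 1, 2289 → Mar 1, 2289: 28 days (February has 28).
Mar 1, 2289 → Apr 1, 2289: 31 days (March has 31).
Apr 1, 2289 → May 1, 2289: 30 days (April has 30).
May 1, 2289 → Jun 1, 2289: 31 days (May has 31).
Jun 1, 2289 → Jul 1, 2289: 30 days (June has 30).
Jul 1, 2289 → Aug 1, 2289: 31 days (July has 31).
Aug 1, 2289 → Sep 1, 2289: 31 days (August has 31).
Sep 1, 2289 → Sep 21, 2289: 20 days.
Total: 7537 days.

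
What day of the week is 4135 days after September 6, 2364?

Sep 6, 2364 is a Sunday.
4135 mod 7 = 5, so 4135 days after a Sunday is Sunday + 5 = Friday.

Friday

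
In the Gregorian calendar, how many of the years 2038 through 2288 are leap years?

Multiples of 4 in [2038,2288]: 63.
Of those, multiples of 100: 2 (not leap unless ÷400).
Multiples of 400: 0.
Leap years = 63 − 2 + 0 = 61.

61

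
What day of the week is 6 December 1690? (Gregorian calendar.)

Doomsday rule: the anchor day for the 1600s is Tuesday. For year 90: 90÷12 = 7 r 6, and 6÷4 = 1, so 7+6+1 = 14.
Tuesday + 14 ≡ Tuesday — that's 1690's doomsday.
In December the doomsday date is Dec 12.
Dec 6 is 6 days before Dec 12; 6 mod 7 = 6, so Tuesday − 6 = Wednesday.

Wednesday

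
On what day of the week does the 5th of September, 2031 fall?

Friday

January 1, 2031 is a Wednesday.
Jan 1, 2031 → Feb 1, 2031: 31 days (January has 31).
Feb 1, 2031 → Mar 1, 2031: 28 days (February has 28).
Mar 1, 2031 → Apr 1, 2031: 31 days (March has 31).
Apr 1, 2031 → May 1, 2031: 30 days (April has 30).
May 1, 2031 → Jun 1, 2031: 31 days (May has 31).
Jun 1, 2031 → Jul 1, 2031: 30 days (June has 30).
Jul 1, 2031 → Aug 1, 2031: 31 days (July has 31).
Aug 1, 2031 → Sep 1, 2031: 31 days (August has 31).
Sep 1, 2031 → Sep 5, 2031: 4 days.
Total: 247 days.
247 mod 7 = 2, so Wednesday + 2 = Friday.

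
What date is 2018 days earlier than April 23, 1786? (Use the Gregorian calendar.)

October 13, 1780

−365 (one year) → Apr 23, 1785 (1653 left).
−365 (one year) → Apr 23, 1784 (1288 left).
−366 (one year; includes Feb 29, 1784) → Apr 23, 1783 (922 left).
−365 (one year) → Apr 23, 1782 (557 left).
−365 (one year) → Apr 23, 1781 (192 left).
−23 → Mar 31, 1781 (end of Mar, 31 days; 169 left).
−31 → Feb 28, 1781 (end of Feb, 28 days; 138 left).
−28 → Jan 31, 1781 (end of Jan, 31 days; 110 left).
−31 → Dec 31, 1780 (end of Dec, 31 days; 79 left).
−31 → Nov 30, 1780 (end of Nov, 30 days; 48 left).
−30 → Oct 31, 1780 (end of Oct, 31 days; 18 left).
−18 → Oct 13, 1780.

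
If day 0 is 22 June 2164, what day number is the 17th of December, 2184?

Jun 22, 2164 → Jun 22, 2165: 365 days.
Jun 22, 2165 → Jun 22, 2166: 365 days.
Jun 22, 2166 → Jun 22, 2167: 365 days.
Jun 22, 2167 → Jun 22, 2168: 366 days (Feb 29, 2168 is in that span).
Jun 22, 2168 → Jun 22, 2169: 365 days.
Jun 22, 2169 → Jun 22, 2170: 365 days.
Jun 22, 2170 → Jun 22, 2171: 365 days.
Jun 22, 2171 → Jun 22, 2172: 366 days (Feb 29, 2172 is in that span).
Jun 22, 2172 → Jun 22, 2173: 365 days.
Jun 22, 2173 → Jun 22, 2174: 365 days.
Jun 22, 2174 → Jun 22, 2175: 365 days.
Jun 22, 2175 → Jun 22, 2176: 366 days (Feb 29, 2176 is in that span).
Jun 22, 2176 → Jun 22, 2177: 365 days.
Jun 22, 2177 → Jun 22, 2178: 365 days.
Jun 22, 2178 → Jun 22, 2179: 365 days.
Jun 22, 2179 → Jun 22, 2180: 366 days (Feb 29, 2180 is in that span).
Jun 22, 2180 → Jun 22, 2181: 365 days.
Jun 22, 2181 → Jun 22, 2182: 365 days.
Jun 22, 2182 → Jun 22, 2183: 365 days.
Jun 22, 2183 → Jun 22, 2184: 366 days (Feb 29, 2184 is in that span).
Jun 22, 2184 → Jul 22, 2184: 30 days (June has 30).
Jul 22, 2184 → Aug 22, 2184: 31 days (July has 31).
Aug 22, 2184 → Sep 22, 2184: 31 days (August has 31).
Sep 22, 2184 → Oct 22, 2184: 30 days (September has 30).
Oct 22, 2184 → Nov 22, 2184: 31 days (October has 31).
Nov 22, 2184 → Dec 17, 2184: 25 days.
Total: 7483 days.

7483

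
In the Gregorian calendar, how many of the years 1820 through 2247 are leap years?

Multiples of 4 in [1820,2247]: 107.
Of those, multiples of 100: 4 (not leap unless ÷400).
Multiples of 400: 1.
Leap years = 107 − 4 + 1 = 104.

104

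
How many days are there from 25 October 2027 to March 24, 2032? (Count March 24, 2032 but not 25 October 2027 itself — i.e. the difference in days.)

1612

Oct 25, 2027 → Oct 25, 2028: 366 days (Feb 29, 2028 is in that span).
Oct 25, 2028 → Oct 25, 2029: 365 days.
Oct 25, 2029 → Oct 25, 2030: 365 days.
Oct 25, 2030 → Oct 25, 2031: 365 days.
Oct 25, 2031 → Nov 25, 2031: 31 days (October has 31).
Nov 25, 2031 → Dec 25, 2031: 30 days (November has 30).
Dec 25, 2031 → Jan 25, 2032: 31 days (December has 31).
Jan 25, 2032 → Feb 25, 2032: 31 days (January has 31).
Feb 25, 2032 → Mar 24, 2032: 28 days.
Total: 1612 days.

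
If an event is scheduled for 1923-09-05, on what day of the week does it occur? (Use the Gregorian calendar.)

Wednesday

Doomsday rule: the anchor day for the 1900s is Wednesday. For year 23: 23÷12 = 1 r 11, and 11÷4 = 2, so 1+11+2 = 14.
Wednesday + 14 ≡ Wednesday — that's 1923's doomsday.
In September the doomsday date is Sep 5.
Sep 5 is the doomsday itself: Wednesday.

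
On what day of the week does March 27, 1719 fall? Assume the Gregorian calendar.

Monday

Doomsday rule: the anchor day for the 1700s is Sunday. For year 19: 19÷12 = 1 r 7, and 7÷4 = 1, so 1+7+1 = 9.
Sunday + 9 ≡ Tuesday — that's 1719's doomsday.
In March the doomsday date is Mar 14.
Mar 27 is 13 days after Mar 14; 13 mod 7 = 6, so Tuesday + 6 = Monday.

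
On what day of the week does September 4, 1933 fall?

Doomsday rule: the anchor day for the 1900s is Wednesday. For year 33: 33÷12 = 2 r 9, and 9÷4 = 2, so 2+9+2 = 13.
Wednesday + 13 ≡ Tuesday — that's 1933's doomsday.
In September the doomsday date is Sep 5.
Sep 4 is 1 day before Sep 5; 1 mod 7 = 1, so Tuesday − 1 = Monday.

Monday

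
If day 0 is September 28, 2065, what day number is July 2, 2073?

2834

Sep 28, 2065 → Sep 28, 2066: 365 days.
Sep 28, 2066 → Sep 28, 2067: 365 days.
Sep 28, 2067 → Sep 28, 2068: 366 days (Feb 29, 2068 is in that span).
Sep 28, 2068 → Sep 28, 2069: 365 days.
Sep 28, 2069 → Sep 28, 2070: 365 days.
Sep 28, 2070 → Sep 28, 2071: 365 days.
Sep 28, 2071 → Sep 28, 2072: 366 days (Feb 29, 2072 is in that span).
Sep 28, 2072 → Oct 28, 2072: 30 days (September has 30).
Oct 28, 2072 → Nov 28, 2072: 31 days (October has 31).
Nov 28, 2072 → Dec 28, 2072: 30 days (November has 30).
Dec 28, 2072 → Jan 28, 2073: 31 days (December has 31).
Jan 28, 2073 → Feb 28, 2073: 31 days (January has 31).
Feb 28, 2073 → Mar 28, 2073: 28 days (February has 28).
Mar 28, 2073 → Apr 28, 2073: 31 days (March has 31).
Apr 28, 2073 → May 28, 2073: 30 days (April has 30).
May 28, 2073 → Jun 28, 2073: 31 days (May has 31).
Jun 28, 2073 → Jul 2, 2073: 4 days.
Total: 2834 days.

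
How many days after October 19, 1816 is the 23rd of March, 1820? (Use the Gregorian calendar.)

1251

Oct 19, 1816 → Oct 19, 1817: 365 days.
Oct 19, 1817 → Oct 19, 1818: 365 days.
Oct 19, 1818 → Oct 19, 1819: 365 days.
Oct 19, 1819 → Nov 19, 1819: 31 days (October has 31).
Nov 19, 1819 → Dec 19, 1819: 30 days (November has 30).
Dec 19, 1819 → Jan 19, 1820: 31 days (December has 31).
Jan 19, 1820 → Feb 19, 1820: 31 days (January has 31).
Feb 19, 1820 → Mar 19, 1820: 29 days (February has 29).
Mar 19, 1820 → Mar 23, 1820: 4 days.
Total: 1251 days.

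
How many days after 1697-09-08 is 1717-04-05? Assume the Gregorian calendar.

7148

Sep 8, 1697 → Sep 8, 1698: 365 days.
Sep 8, 1698 → Sep 8, 1699: 365 days.
Sep 8, 1699 → Sep 8, 1700: 365 days.
Sep 8, 1700 → Sep 8, 1701: 365 days.
Sep 8, 1701 → Sep 8, 1702: 365 days.
Sep 8, 1702 → Sep 8, 1703: 365 days.
Sep 8, 1703 → Sep 8, 1704: 366 days (Feb 29, 1704 is in that span).
Sep 8, 1704 → Sep 8, 1705: 365 days.
Sep 8, 1705 → Sep 8, 1706: 365 days.
Sep 8, 1706 → Sep 8, 1707: 365 days.
Sep 8, 1707 → Sep 8, 1708: 366 days (Feb 29, 1708 is in that span).
Sep 8, 1708 → Sep 8, 1709: 365 days.
Sep 8, 1709 → Sep 8, 1710: 365 days.
Sep 8, 1710 → Sep 8, 1711: 365 days.
Sep 8, 1711 → Sep 8, 1712: 366 days (Feb 29, 1712 is in that span).
Sep 8, 1712 → Sep 8, 1713: 365 days.
Sep 8, 1713 → Sep 8, 1714: 365 days.
Sep 8, 1714 → Sep 8, 1715: 365 days.
Sep 8, 1715 → Sep 8, 1716: 366 days (Feb 29, 1716 is in that span).
Sep 8, 1716 → Oct 8, 1716: 30 days (September has 30).
Oct 8, 1716 → Nov 8, 1716: 31 days (October has 31).
Nov 8, 1716 → Dec 8, 1716: 30 days (November has 30).
Dec 8, 1716 → Jan 8, 1717: 31 days (December has 31).
Jan 8, 1717 → Feb 8, 1717: 31 days (January has 31).
Feb 8, 1717 → Mar 8, 1717: 28 days (February has 28).
Mar 8, 1717 → Apr 5, 1717: 28 days.
Total: 7148 days.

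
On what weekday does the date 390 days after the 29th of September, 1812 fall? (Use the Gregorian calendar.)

Sunday

First find the weekday of Sep 29, 1812. Doomsday rule: the anchor day for the 1800s is Friday. For year 12: 12÷12 = 1 r 0, and 0÷4 = 0, so 1+0+0 = 1.
Friday + 1 ≡ Saturday — that's 1812's doomsday.
In September the doomsday date is Sep 5.
Sep 29 is 24 days after Sep 5; 24 mod 7 = 3, so Saturday + 3 = Tuesday.
390 mod 7 = 5, so 390 days after a Tuesday is Tuesday + 5 = Sunday.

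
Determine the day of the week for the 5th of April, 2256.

Doomsday rule: the anchor day for the 2200s is Friday. For year 56: 56÷12 = 4 r 8, and 8÷4 = 2, so 4+8+2 = 14.
Friday + 14 ≡ Friday — that's 2256's doomsday.
In April the doomsday date is Apr 4.
Apr 5 is 1 day after Apr 4; 1 mod 7 = 1, so Friday + 1 = Saturday.

Saturday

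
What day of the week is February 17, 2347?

Doomsday rule: the anchor day for the 2300s is Wednesday. For year 47: 47÷12 = 3 r 11, and 11÷4 = 2, so 3+11+2 = 16.
Wednesday + 16 ≡ Friday — that's 2347's doomsday.
In February the doomsday date is Feb 28 (2347 is not a leap year).
Feb 17 is 11 days before Feb 28; 11 mod 7 = 4, so Friday − 4 = Monday.

Monday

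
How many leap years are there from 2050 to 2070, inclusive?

5

Multiples of 4 in [2050,2070]: 5.
Of those, multiples of 100: 0 (not leap unless ÷400).
Multiples of 400: 0.
Leap years = 5 − 0 + 0 = 5.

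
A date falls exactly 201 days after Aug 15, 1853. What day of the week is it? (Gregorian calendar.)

Saturday

First find the weekday of Aug 15, 1853. Doomsday rule: the anchor day for the 1800s is Friday. For year 53: 53÷12 = 4 r 5, and 5÷4 = 1, so 4+5+1 = 10.
Friday + 10 ≡ Monday — that's 1853's doomsday.
In August the doomsday date is Aug 8.
Aug 15 is 7 days after Aug 8; 7 mod 7 = 0, so Monday + 0 = Monday.
201 mod 7 = 5, so 201 days after a Monday is Monday + 5 = Saturday.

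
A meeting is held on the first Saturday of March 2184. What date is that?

March 6, 2184

March 1, 2184 is a Monday.
The first Saturday is therefore March 6 (5 days later).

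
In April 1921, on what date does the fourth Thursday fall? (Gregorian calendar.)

April 28, 1921

April 1, 1921 is a Friday.
The first Thursday is therefore April 7 (6 days later).
The fourth Thursday is 7 + 3×7 = April 28.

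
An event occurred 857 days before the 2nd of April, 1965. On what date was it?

November 27, 1962

−365 (one year) → Apr 2, 1964 (492 left).
−366 (one year; includes Feb 29, 1964) → Apr 2, 1963 (126 left).
−2 → Mar 31, 1963 (end of Mar, 31 days; 124 left).
−31 → Feb 28, 1963 (end of Feb, 28 days; 93 left).
−28 → Jan 31, 1963 (end of Jan, 31 days; 65 left).
−31 → Dec 31, 1962 (end of Dec, 31 days; 34 left).
−31 → Nov 30, 1962 (end of Nov, 30 days; 3 left).
−3 → Nov 27, 1962.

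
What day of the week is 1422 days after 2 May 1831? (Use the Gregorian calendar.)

Tuesday

May 2, 1831 is a Monday.
1422 mod 7 = 1, so 1422 days after a Monday is Monday + 1 = Tuesday.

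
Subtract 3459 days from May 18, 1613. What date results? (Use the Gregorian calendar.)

November 28, 1603

−365 (one year) → May 18, 1612 (3094 left).
−366 (one year; includes Feb 29, 1612) → May 18, 1611 (2728 left).
−365 (one year) → May 18, 1610 (2363 left).
−365 (one year) → May 18, 1609 (1998 left).
−365 (one year) → May 18, 1608 (1633 left).
−366 (one year; includes Feb 29, 1608) → May 18, 1607 (1267 left).
−365 (one year) → May 18, 1606 (902 left).
−365 (one year) → May 18, 1605 (537 left).
−365 (one year) → May 18, 1604 (172 left).
−18 → Apr 30, 1604 (end of Apr, 30 days; 154 left).
−30 → Mar 31, 1604 (end of Mar, 31 days; 124 left).
−31 → Feb 29, 1604 (end of Feb, 29 days; 93 left).
−29 → Jan 31, 1604 (end of Jan, 31 days; 64 left).
−31 → Dec 31, 1603 (end of Dec, 31 days; 33 left).
−31 → Nov 30, 1603 (end of Nov, 30 days; 2 left).
−2 → Nov 28, 1603.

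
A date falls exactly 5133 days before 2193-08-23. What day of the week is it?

Wednesday

Aug 23, 2193 is a Friday.
5133 mod 7 = 2, so 5133 days before a Friday is Friday − 2 = Wednesday.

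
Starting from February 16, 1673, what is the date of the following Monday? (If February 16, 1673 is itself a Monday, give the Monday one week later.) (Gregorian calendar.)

Feb 16, 1673 is a Thursday.
From Thursday to the next Monday is 4 days.
Feb 16, 1673 + 4 = Feb 20, 1673.

February 20, 1673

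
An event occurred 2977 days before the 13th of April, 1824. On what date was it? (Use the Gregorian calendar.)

February 18, 1816

−366 (one year; includes Feb 29, 1824) → Apr 13, 1823 (2611 left).
−365 (one year) → Apr 13, 1822 (2246 left).
−365 (one year) → Apr 13, 1821 (1881 left).
−365 (one year) → Apr 13, 1820 (1516 left).
−366 (one year; includes Feb 29, 1820) → Apr 13, 1819 (1150 left).
−365 (one year) → Apr 13, 1818 (785 left).
−365 (one year) → Apr 13, 1817 (420 left).
−365 (one year) → Apr 13, 1816 (55 left).
−13 → Mar 31, 1816 (end of Mar, 31 days; 42 left).
−31 → Feb 29, 1816 (end of Feb, 29 days; 11 left).
−11 → Feb 18, 1816.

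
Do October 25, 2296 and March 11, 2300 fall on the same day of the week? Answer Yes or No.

Yes

From Oct 25, 2296 to Mar 11, 2300 is 1232 days.
1232 mod 7 = 0, so they are the same weekday.
(Oct 25, 2296 is a Sunday; Mar 11, 2300 is a Sunday.)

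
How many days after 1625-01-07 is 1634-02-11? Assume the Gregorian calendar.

3322

Jan 7, 1625 → Jan 7, 1626: 365 days.
Jan 7, 1626 → Jan 7, 1627: 365 days.
Jan 7, 1627 → Jan 7, 1628: 365 days.
Jan 7, 1628 → Jan 7, 1629: 366 days (Feb 29, 1628 is in that span).
Jan 7, 1629 → Jan 7, 1630: 365 days.
Jan 7, 1630 → Jan 7, 1631: 365 days.
Jan 7, 1631 → Jan 7, 1632: 365 days.
Jan 7, 1632 → Jan 7, 1633: 366 days (Feb 29, 1632 is in that span).
Jan 7, 1633 → Feb 7, 1633: 31 days (January has 31).
Feb 7, 1633 → Mar 7, 1633: 28 days (February has 28).
Mar 7, 1633 → Apr 7, 1633: 31 days (March has 31).
Apr 7, 1633 → May 7, 1633: 30 days (April has 30).
May 7, 1633 → Jun 7, 1633: 31 days (May has 31).
Jun 7, 1633 → Jul 7, 1633: 30 days (June has 30).
Jul 7, 1633 → Aug 7, 1633: 31 days (July has 31).
Aug 7, 1633 → Sep 7, 1633: 31 days (August has 31).
Sep 7, 1633 → Oct 7, 1633: 30 days (September has 30).
Oct 7, 1633 → Nov 7, 1633: 31 days (October has 31).
Nov 7, 1633 → Dec 7, 1633: 30 days (November has 30).
Dec 7, 1633 → Jan 7, 1634: 31 days (December has 31).
Jan 7, 1634 → Feb 7, 1634: 31 days (January has 31).
Feb 7, 1634 → Feb 11, 1634: 4 days.
Total: 3322 days.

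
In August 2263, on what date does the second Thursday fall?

August 1, 2263 is a Saturday.
The first Thursday is therefore August 6 (5 days later).
The second Thursday is 6 + 1×7 = August 13.

August 13, 2263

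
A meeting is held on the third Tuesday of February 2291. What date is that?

February 1, 2291 is a Sunday.
The first Tuesday is therefore February 3 (2 days later).
The third Tuesday is 3 + 2×7 = February 17.

February 17, 2291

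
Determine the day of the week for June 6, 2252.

Sunday

Doomsday rule: the anchor day for the 2200s is Friday. For year 52: 52÷12 = 4 r 4, and 4÷4 = 1, so 4+4+1 = 9.
Friday + 9 ≡ Sunday — that's 2252's doomsday.
In June the doomsday date is Jun 6.
Jun 6 is the doomsday itself: Sunday.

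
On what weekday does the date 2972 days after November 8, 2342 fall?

Thursday

First find the weekday of Nov 8, 2342. Doomsday rule: the anchor day for the 2300s is Wednesday. For year 42: 42÷12 = 3 r 6, and 6÷4 = 1, so 3+6+1 = 10.
Wednesday + 10 ≡ Saturday — that's 2342's doomsday.
In November the doomsday date is Nov 7.
Nov 8 is 1 day after Nov 7; 1 mod 7 = 1, so Saturday + 1 = Sunday.
2972 mod 7 = 4, so 2972 days after a Sunday is Sunday + 4 = Thursday.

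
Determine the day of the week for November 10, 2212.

Tuesday

Doomsday rule: the anchor day for the 2200s is Friday. For year 12: 12÷12 = 1 r 0, and 0÷4 = 0, so 1+0+0 = 1.
Friday + 1 ≡ Saturday — that's 2212's doomsday.
In November the doomsday date is Nov 7.
Nov 10 is 3 days after Nov 7; 3 mod 7 = 3, so Saturday + 3 = Tuesday.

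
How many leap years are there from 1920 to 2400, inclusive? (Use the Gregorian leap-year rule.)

118

Multiples of 4 in [1920,2400]: 121.
Of those, multiples of 100: 5 (not leap unless ÷400).
Multiples of 400: 2.
Leap years = 121 − 5 + 2 = 118.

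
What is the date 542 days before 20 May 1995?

−365 (one year) → May 20, 1994 (177 left).
−20 → Apr 30, 1994 (end of Apr, 30 days; 157 left).
−30 → Mar 31, 1994 (end of Mar, 31 days; 127 left).
−31 → Feb 28, 1994 (end of Feb, 28 days; 96 left).
−28 → Jan 31, 1994 (end of Jan, 31 days; 68 left).
−31 → Dec 31, 1993 (end of Dec, 31 days; 37 left).
−31 → Nov 30, 1993 (end of Nov, 30 days; 6 left).
−6 → Nov 24, 1993.

November 24, 1993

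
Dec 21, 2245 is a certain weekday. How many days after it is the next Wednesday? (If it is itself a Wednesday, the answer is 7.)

3

Dec 21, 2245 is a Sunday.
From Sunday to the next Wednesday is 3 days.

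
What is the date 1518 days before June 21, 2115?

April 25, 2111

−365 (one year) → Jun 21, 2114 (1153 left).
−365 (one year) → Jun 21, 2113 (788 left).
−365 (one year) → Jun 21, 2112 (423 left).
−366 (one year; includes Feb 29, 2112) → Jun 21, 2111 (57 left).
−21 → May 31, 2111 (end of May, 31 days; 36 left).
−31 → Apr 30, 2111 (end of Apr, 30 days; 5 left).
−5 → Apr 25, 2111.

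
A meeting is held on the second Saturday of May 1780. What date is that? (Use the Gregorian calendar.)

May 13, 1780

May 1, 1780 is a Monday.
The first Saturday is therefore May 6 (5 days later).
The second Saturday is 6 + 1×7 = May 13.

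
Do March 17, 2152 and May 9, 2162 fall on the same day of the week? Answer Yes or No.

From Mar 17, 2152 to May 9, 2162 is 3705 days.
3705 mod 7 = 2, so they are different weekdays.
(Mar 17, 2152 is a Friday; May 9, 2162 is a Sunday.)

No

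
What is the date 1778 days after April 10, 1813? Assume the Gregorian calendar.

+365 (one year) → Apr 10, 1814 (1413 left).
+365 (one year) → Apr 10, 1815 (1048 left).
+366 (one year; includes Feb 29, 1816) → Apr 10, 1816 (682 left).
+365 (one year) → Apr 10, 1817 (317 left).
Apr has 30 days: +21 → May 1, 1817 (296 left).
May has 31 days: +31 → Jun 1, 1817 (265 left).
Jun has 30 days: +30 → Jul 1, 1817 (235 left).
Jul has 31 days: +31 → Aug 1, 1817 (204 left).
Aug has 31 days: +31 → Sep 1, 1817 (173 left).
Sep has 30 days: +30 → Oct 1, 1817 (143 left).
Oct has 31 days: +31 → Nov 1, 1817 (112 left).
Nov has 30 days: +30 → Dec 1, 1817 (82 left).
Dec has 31 days: +31 → Jan 1, 1818 (51 left).
Jan has 31 days: +31 → Feb 1, 1818 (20 left).
+20 → Feb 21, 1818.

February 21, 1818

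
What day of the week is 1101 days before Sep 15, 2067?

First find the weekday of Sep 15, 2067. Doomsday rule: the anchor day for the 2000s is Tuesday. For year 67: 67÷12 = 5 r 7, and 7÷4 = 1, so 5+7+1 = 13.
Tuesday + 13 ≡ Monday — that's 2067's doomsday.
In September the doomsday date is Sep 5.
Sep 15 is 10 days after Sep 5; 10 mod 7 = 3, so Monday + 3 = Thursday.
1101 mod 7 = 2, so 1101 days before a Thursday is Thursday − 2 = Tuesday.

Tuesday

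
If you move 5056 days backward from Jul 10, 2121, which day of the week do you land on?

Jul 10, 2121 is a Thursday.
5056 mod 7 = 2, so 5056 days before a Thursday is Thursday − 2 = Tuesday.

Tuesday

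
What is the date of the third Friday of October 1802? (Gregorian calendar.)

October 1, 1802 is a Friday.
The first Friday is therefore October 1 (same day).
The third Friday is 1 + 2×7 = October 15.

October 15, 1802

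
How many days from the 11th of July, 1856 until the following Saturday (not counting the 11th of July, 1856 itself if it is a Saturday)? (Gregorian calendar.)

1

Jul 11, 1856 is a Friday.
From Friday to the next Saturday is 1 day.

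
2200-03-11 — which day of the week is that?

Doomsday rule: the anchor day for the 2200s is Friday. For year 00: 0÷12 = 0 r 0, and 0÷4 = 0, so 0+0+0 = 0.
Friday + 0 ≡ Friday — that's 2200's doomsday.
In March the doomsday date is Mar 14.
Mar 11 is 3 days before Mar 14; 3 mod 7 = 3, so Friday − 3 = Tuesday.

Tuesday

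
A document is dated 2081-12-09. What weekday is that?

Tuesday

January 1, 2081 is a Wednesday.
Jan 1, 2081 → Feb 1, 2081: 31 days (January has 31).
Feb 1, 2081 → Mar 1, 2081: 28 days (February has 28).
Mar 1, 2081 → Apr 1, 2081: 31 days (March has 31).
Apr 1, 2081 → May 1, 2081: 30 days (April has 30).
May 1, 2081 → Jun 1, 2081: 31 days (May has 31).
Jun 1, 2081 → Jul 1, 2081: 30 days (June has 30).
Jul 1, 2081 → Aug 1, 2081: 31 days (July has 31).
Aug 1, 2081 → Sep 1, 2081: 31 days (August has 31).
Sep 1, 2081 → Oct 1, 2081: 30 days (September has 30).
Oct 1, 2081 → Nov 1, 2081: 31 days (October has 31).
Nov 1, 2081 → Dec 1, 2081: 30 days (November has 30).
Dec 1, 2081 → Dec 9, 2081: 8 days.
Total: 342 days.
342 mod 7 = 6, so Wednesday + 6 = Tuesday.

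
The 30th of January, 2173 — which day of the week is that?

Doomsday rule: the anchor day for the 2100s is Sunday. For year 73: 73÷12 = 6 r 1, and 1÷4 = 0, so 6+1+0 = 7.
Sunday + 7 ≡ Sunday — that's 2173's doomsday.
In January the doomsday date is Jan 3 (2173 is not a leap year).
Jan 30 is 27 days after Jan 3; 27 mod 7 = 6, so Sunday + 6 = Saturday.

Saturday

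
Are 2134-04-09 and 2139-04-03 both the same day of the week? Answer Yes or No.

From Apr 9, 2134 to Apr 3, 2139 is 1820 days.
1820 mod 7 = 0, so they are the same weekday.
(Apr 9, 2134 is a Friday; Apr 3, 2139 is a Friday.)

Yes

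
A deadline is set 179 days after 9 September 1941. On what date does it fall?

March 7, 1942

Sep has 30 days: +22 → Oct 1, 1941 (157 left).
Oct has 31 days: +31 → Nov 1, 1941 (126 left).
Nov has 30 days: +30 → Dec 1, 1941 (96 left).
Dec has 31 days: +31 → Jan 1, 1942 (65 left).
Jan has 31 days: +31 → Feb 1, 1942 (34 left).
Feb has 28 days: +28 → Mar 1, 1942 (6 left).
+6 → Mar 7, 1942.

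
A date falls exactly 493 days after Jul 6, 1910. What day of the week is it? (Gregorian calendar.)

Jul 6, 1910 is a Wednesday.
493 mod 7 = 3, so 493 days after a Wednesday is Wednesday + 3 = Saturday.

Saturday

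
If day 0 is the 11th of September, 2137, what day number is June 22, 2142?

1745

Sep 11, 2137 → Sep 11, 2138: 365 days.
Sep 11, 2138 → Sep 11, 2139: 365 days.
Sep 11, 2139 → Sep 11, 2140: 366 days (Feb 29, 2140 is in that span).
Sep 11, 2140 → Sep 11, 2141: 365 days.
Sep 11, 2141 → Oct 11, 2141: 30 days (September has 30).
Oct 11, 2141 → Nov 11, 2141: 31 days (October has 31).
Nov 11, 2141 → Dec 11, 2141: 30 days (November has 30).
Dec 11, 2141 → Jan 11, 2142: 31 days (December has 31).
Jan 11, 2142 → Feb 11, 2142: 31 days (January has 31).
Feb 11, 2142 → Mar 11, 2142: 28 days (February has 28).
Mar 11, 2142 → Apr 11, 2142: 31 days (March has 31).
Apr 11, 2142 → May 11, 2142: 30 days (April has 30).
May 11, 2142 → Jun 11, 2142: 31 days (May has 31).
Jun 11, 2142 → Jun 22, 2142: 11 days.
Total: 1745 days.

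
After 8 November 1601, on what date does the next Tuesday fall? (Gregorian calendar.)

Nov 8, 1601 is a Thursday.
From Thursday to the next Tuesday is 5 days.
Nov 8, 1601 + 5 = Nov 13, 1601.

November 13, 1601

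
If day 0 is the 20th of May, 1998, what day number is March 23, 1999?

May 20, 1998 → Jun 20, 1998: 31 days (May has 31).
Jun 20, 1998 → Jul 20, 1998: 30 days (June has 30).
Jul 20, 1998 → Aug 20, 1998: 31 days (July has 31).
Aug 20, 1998 → Sep 20, 1998: 31 days (August has 31).
Sep 20, 1998 → Oct 20, 1998: 30 days (September has 30).
Oct 20, 1998 → Nov 20, 1998: 31 days (October has 31).
Nov 20, 1998 → Dec 20, 1998: 30 days (November has 30).
Dec 20, 1998 → Jan 20, 1999: 31 days (December has 31).
Jan 20, 1999 → Feb 20, 1999: 31 days (January has 31).
Feb 20, 1999 → Mar 20, 1999: 28 days (February has 28).
Mar 20, 1999 → Mar 23, 1999: 3 days.
Total: 307 days.

307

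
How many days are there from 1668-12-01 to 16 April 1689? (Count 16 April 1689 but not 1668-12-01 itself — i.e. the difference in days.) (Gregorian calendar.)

7441

Dec 1, 1668 → Dec 1, 1669: 365 days.
Dec 1, 1669 → Dec 1, 1670: 365 days.
Dec 1, 1670 → Dec 1, 1671: 365 days.
Dec 1, 1671 → Dec 1, 1672: 366 days (Feb 29, 1672 is in that span).
Dec 1, 1672 → Dec 1, 1673: 365 days.
Dec 1, 1673 → Dec 1, 1674: 365 days.
Dec 1, 1674 → Dec 1, 1675: 365 days.
Dec 1, 1675 → Dec 1, 1676: 366 days (Feb 29, 1676 is in that span).
Dec 1, 1676 → Dec 1, 1677: 365 days.
Dec 1, 1677 → Dec 1, 1678: 365 days.
Dec 1, 1678 → Dec 1, 1679: 365 days.
Dec 1, 1679 → Dec 1, 1680: 366 days (Feb 29, 1680 is in that span).
Dec 1, 1680 → Dec 1, 1681: 365 days.
Dec 1, 1681 → Dec 1, 1682: 365 days.
Dec 1, 1682 → Dec 1, 1683: 365 days.
Dec 1, 1683 → Dec 1, 1684: 366 days (Feb 29, 1684 is in that span).
Dec 1, 1684 → Dec 1, 1685: 365 days.
Dec 1, 1685 → Dec 1, 1686: 365 days.
Dec 1, 1686 → Dec 1, 1687: 365 days.
Dec 1, 1687 → Dec 1, 1688: 366 days (Feb 29, 1688 is in that span).
Dec 1, 1688 → Jan 1, 1689: 31 days (December has 31).
Jan 1, 1689 → Feb 1, 1689: 31 days (January has 31).
Feb 1, 1689 → Mar 1, 1689: 28 days (February has 28).
Mar 1, 1689 → Apr 1, 1689: 31 days (March has 31).
Apr 1, 1689 → Apr 16, 1689: 15 days.
Total: 7441 days.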